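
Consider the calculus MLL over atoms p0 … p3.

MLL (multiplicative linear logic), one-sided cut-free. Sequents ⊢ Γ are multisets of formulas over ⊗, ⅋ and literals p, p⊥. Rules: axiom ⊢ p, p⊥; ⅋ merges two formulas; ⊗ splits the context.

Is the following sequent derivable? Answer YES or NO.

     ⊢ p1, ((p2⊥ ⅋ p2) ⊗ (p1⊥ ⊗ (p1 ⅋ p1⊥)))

Derivation trace:
[⊗]  ⊢ p1, ((p2⊥ ⅋ p2) ⊗ (p1⊥ ⊗ (p1 ⅋ p1⊥)))
  [⅋]  ⊢ (p2⊥ ⅋ p2)
    [Ax]  ⊢ p2, p2⊥
  [⊗]  ⊢ p1, (p1⊥ ⊗ (p1 ⅋ p1⊥))
    [Ax]  ⊢ p1, p1⊥
    [⅋]  ⊢ (p1 ⅋ p1⊥)
      [Ax]  ⊢ p1, p1⊥

Result: YES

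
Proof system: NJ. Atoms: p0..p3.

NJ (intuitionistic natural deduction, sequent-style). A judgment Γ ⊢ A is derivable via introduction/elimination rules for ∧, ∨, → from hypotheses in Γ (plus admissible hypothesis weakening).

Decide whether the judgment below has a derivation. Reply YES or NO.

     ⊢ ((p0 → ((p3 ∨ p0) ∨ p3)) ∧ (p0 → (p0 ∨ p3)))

Proof tree:
[∧I]  ⊢ ((p0 → ((p3 ∨ p0) ∨ p3)) ∧ (p0 → (p0 ∨ p3)))
  [→I]  ⊢ (p0 → ((p3 ∨ p0) ∨ p3))
    [∨I₁] p0 ⊢ ((p3 ∨ p0) ∨ p3)
      [∨I₂] p0 ⊢ (p3 ∨ p0)
        [Ax] p0 ⊢ p0
  [→I]  ⊢ (p0 → (p0 ∨ p3))
    [∨I₁] p0 ⊢ (p0 ∨ p3)
      [Ax] p0 ⊢ p0

Result: YES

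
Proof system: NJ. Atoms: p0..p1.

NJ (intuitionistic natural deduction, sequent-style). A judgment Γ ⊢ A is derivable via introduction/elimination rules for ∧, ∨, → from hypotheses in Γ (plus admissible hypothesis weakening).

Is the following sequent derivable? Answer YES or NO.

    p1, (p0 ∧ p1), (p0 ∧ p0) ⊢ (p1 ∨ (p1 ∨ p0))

Derivation trace:
[∨I₂] p1, (p0 ∧ p1), (p0 ∧ p0) ⊢ (p1 ∨ (p1 ∨ p0))
  [Wk] p1, (p0 ∧ p1), (p0 ∧ p0) ⊢ (p1 ∨ p0)
    [∨I₁] p1, (p0 ∧ p1) ⊢ (p1 ∨ p0)
      [Wk] p1, (p0 ∧ p1) ⊢ p1
        [Ax] p1 ⊢ p1

Result: YES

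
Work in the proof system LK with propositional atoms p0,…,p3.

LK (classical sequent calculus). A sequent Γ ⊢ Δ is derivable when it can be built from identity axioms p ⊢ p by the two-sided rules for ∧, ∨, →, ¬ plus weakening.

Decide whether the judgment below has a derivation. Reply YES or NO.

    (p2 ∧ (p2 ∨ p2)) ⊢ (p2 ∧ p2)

Derivation trace:
[∧L] (p2 ∧ (p2 ∨ p2)) ⊢ (p2 ∧ p2)
  [∧R] p2, (p2 ∨ p2) ⊢ (p2 ∧ p2)
    [∨L] (p2 ∨ p2) ⊢ p2
      [Ax] p2 ⊢ p2
      [Ax] p2 ⊢ p2
    [Ax] p2 ⊢ p2

Result: YES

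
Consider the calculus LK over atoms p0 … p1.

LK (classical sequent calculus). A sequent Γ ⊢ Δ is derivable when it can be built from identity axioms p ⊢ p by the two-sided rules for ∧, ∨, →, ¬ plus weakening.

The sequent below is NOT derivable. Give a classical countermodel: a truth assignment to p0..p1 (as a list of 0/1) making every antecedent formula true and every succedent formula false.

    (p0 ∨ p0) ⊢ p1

Search for a countermodel by truth-table:
  v=00: Γ:[(p0 ∨ p0)=F] Δ:[p1=F] refutes=False
  v=01: Γ:[(p0 ∨ p0)=F] Δ:[p1=T] refutes=False
  v=10: Γ:[(p0 ∨ p0)=T] Δ:[p1=F] refutes=True  ← countermodel

Result: [1, 0]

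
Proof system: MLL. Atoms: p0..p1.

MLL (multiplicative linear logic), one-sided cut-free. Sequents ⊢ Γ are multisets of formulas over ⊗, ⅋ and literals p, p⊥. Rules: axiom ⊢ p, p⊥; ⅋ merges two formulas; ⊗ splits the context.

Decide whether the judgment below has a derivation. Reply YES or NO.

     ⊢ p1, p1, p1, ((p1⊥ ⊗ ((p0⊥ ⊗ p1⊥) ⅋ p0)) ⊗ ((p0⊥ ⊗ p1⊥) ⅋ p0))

Derivation trace:
[⊗]  ⊢ p1, p1, p1, ((p1⊥ ⊗ ((p0⊥ ⊗ p1⊥) ⅋ p0)) ⊗ ((p0⊥ ⊗ p1⊥) ⅋ p0))
  [⊗]  ⊢ p1, p1, (p1⊥ ⊗ ((p0⊥ ⊗ p1⊥) ⅋ p0))
    [Ax]  ⊢ p1, p1⊥
    [⅋]  ⊢ p1, ((p0⊥ ⊗ p1⊥) ⅋ p0)
      [⊗]  ⊢ p0, p1, (p0⊥ ⊗ p1⊥)
        [Ax]  ⊢ p0, p0⊥
        [Ax]  ⊢ p1, p1⊥
  [⅋]  ⊢ p1, ((p0⊥ ⊗ p1⊥) ⅋ p0)
    [⊗]  ⊢ p0, p1, (p0⊥ ⊗ p1⊥)
      [Ax]  ⊢ p0, p0⊥
      [Ax]  ⊢ p1, p1⊥

Result: YES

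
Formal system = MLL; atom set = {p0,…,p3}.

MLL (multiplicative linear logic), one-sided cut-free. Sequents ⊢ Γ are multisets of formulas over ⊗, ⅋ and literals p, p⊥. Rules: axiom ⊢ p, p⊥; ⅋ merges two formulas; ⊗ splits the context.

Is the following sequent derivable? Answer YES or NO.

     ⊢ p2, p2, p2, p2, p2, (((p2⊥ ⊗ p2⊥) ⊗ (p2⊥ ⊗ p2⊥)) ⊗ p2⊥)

Proof tree:
[⊗]  ⊢ p2, p2, p2, p2, p2, (((p2⊥ ⊗ p2⊥) ⊗ (p2⊥ ⊗ p2⊥)) ⊗ p2⊥)
  [⊗]  ⊢ p2, p2, p2, p2, ((p2⊥ ⊗ p2⊥) ⊗ (p2⊥ ⊗ p2⊥))
    [⊗]  ⊢ p2, p2, (p2⊥ ⊗ p2⊥)
      [Ax]  ⊢ p2, p2⊥
      [Ax]  ⊢ p2, p2⊥
    [⊗]  ⊢ p2, p2, (p2⊥ ⊗ p2⊥)
      [Ax]  ⊢ p2, p2⊥
      [Ax]  ⊢ p2, p2⊥
  [Ax]  ⊢ p2, p2⊥

Result: YES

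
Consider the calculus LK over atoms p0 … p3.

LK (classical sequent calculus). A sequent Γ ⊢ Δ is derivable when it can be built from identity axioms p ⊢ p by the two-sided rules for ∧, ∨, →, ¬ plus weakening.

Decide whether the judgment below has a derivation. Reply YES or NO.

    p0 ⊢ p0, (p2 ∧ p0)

Derivation (root first):
[∧R] p0 ⊢ p0, (p2 ∧ p0)
  [WR] p0 ⊢ p0, p2
    [Ax] p0 ⊢ p0
  [Ax] p0 ⊢ p0

Result: YES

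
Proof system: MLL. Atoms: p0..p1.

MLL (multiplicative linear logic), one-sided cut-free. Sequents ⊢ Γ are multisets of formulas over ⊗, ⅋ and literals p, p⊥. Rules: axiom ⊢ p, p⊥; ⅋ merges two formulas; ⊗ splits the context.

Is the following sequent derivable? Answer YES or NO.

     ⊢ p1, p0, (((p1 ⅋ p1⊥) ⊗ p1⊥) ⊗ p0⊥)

Derivation (root first):
[⊗]  ⊢ p1, p0, (((p1 ⅋ p1⊥) ⊗ p1⊥) ⊗ p0⊥)
  [⊗]  ⊢ p1, ((p1 ⅋ p1⊥) ⊗ p1⊥)
    [⅋]  ⊢ (p1 ⅋ p1⊥)
      [Ax]  ⊢ p1, p1⊥
    [Ax]  ⊢ p1, p1⊥
  [Ax]  ⊢ p0, p0⊥

Result: YES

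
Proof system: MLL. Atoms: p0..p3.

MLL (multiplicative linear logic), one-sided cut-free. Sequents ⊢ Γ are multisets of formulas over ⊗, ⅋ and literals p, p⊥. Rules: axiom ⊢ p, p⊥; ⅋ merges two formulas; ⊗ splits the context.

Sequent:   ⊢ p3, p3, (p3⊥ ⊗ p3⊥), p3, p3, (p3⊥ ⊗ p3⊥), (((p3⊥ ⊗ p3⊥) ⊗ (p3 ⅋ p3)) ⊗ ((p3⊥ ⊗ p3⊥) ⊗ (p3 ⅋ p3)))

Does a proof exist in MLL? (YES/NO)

Derivation (root first):
[⊗]  ⊢ p3, p3, (p3⊥ ⊗ p3⊥), p3, p3, (p3⊥ ⊗ p3⊥), (((p3⊥ ⊗ p3⊥) ⊗ (p3 ⅋ p3)) ⊗ ((p3⊥ ⊗ p3⊥) ⊗ (p3 ⅋ p3)))
  [⊗]  ⊢ p3, p3, (p3⊥ ⊗ p3⊥), ((p3⊥ ⊗ p3⊥) ⊗ (p3 ⅋ p3))
    [⊗]  ⊢ p3, p3, (p3⊥ ⊗ p3⊥)
      [Ax]  ⊢ p3, p3⊥
      [Ax]  ⊢ p3, p3⊥
    [⅋]  ⊢ (p3⊥ ⊗ p3⊥), (p3 ⅋ p3)
      [⊗]  ⊢ p3, p3, (p3⊥ ⊗ p3⊥)
        [Ax]  ⊢ p3, p3⊥
        [Ax]  ⊢ p3, p3⊥
  [⊗]  ⊢ p3, p3, (p3⊥ ⊗ p3⊥), ((p3⊥ ⊗ p3⊥) ⊗ (p3 ⅋ p3))
    [⊗]  ⊢ p3, p3, (p3⊥ ⊗ p3⊥)
      [Ax]  ⊢ p3, p3⊥
      [Ax]  ⊢ p3, p3⊥
    [⅋]  ⊢ (p3⊥ ⊗ p3⊥), (p3 ⅋ p3)
      [⊗]  ⊢ p3, p3, (p3⊥ ⊗ p3⊥)
        [Ax]  ⊢ p3, p3⊥
        [Ax]  ⊢ p3, p3⊥

Result: YES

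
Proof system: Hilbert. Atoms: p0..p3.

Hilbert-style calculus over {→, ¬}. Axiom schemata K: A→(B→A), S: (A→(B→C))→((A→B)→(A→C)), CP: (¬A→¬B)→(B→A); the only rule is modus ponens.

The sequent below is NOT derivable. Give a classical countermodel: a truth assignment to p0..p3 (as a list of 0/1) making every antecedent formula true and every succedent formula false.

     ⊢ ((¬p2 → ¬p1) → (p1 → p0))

Enumerate valuations to refute Γ ⊢ Δ:
  v=0000: Γ:[] Δ:[((¬p2 → ¬p1) → (p1 → p0))=T] refutes=False
  v=0001: Γ:[] Δ:[((¬p2 → ¬p1) → (p1 → p0))=T] refutes=False
  v=0010: Γ:[] Δ:[((¬p2 → ¬p1) → (p1 → p0))=T] refutes=False
  v=0011: Γ:[] Δ:[((¬p2 → ¬p1) → (p1 → p0))=T] refutes=False
  v=0100: Γ:[] Δ:[((¬p2 → ¬p1) → (p1 → p0))=T] refutes=False
  v=0101: Γ:[] Δ:[((¬p2 → ¬p1) → (p1 → p0))=T] refutes=False
  v=0110: Γ:[] Δ:[((¬p2 → ¬p1) → (p1 → p0))=F] refutes=True  ← countermodel

Result: [0, 1, 1, 0]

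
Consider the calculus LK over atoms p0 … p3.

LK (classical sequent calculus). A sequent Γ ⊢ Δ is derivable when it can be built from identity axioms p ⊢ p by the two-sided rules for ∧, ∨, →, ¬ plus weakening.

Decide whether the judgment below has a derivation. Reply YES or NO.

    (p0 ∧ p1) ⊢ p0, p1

Proof tree:
[∧L] (p0 ∧ p1) ⊢ p0, p1
  [WR] p0, p1 ⊢ p0, p1
    [WL] p0, p1 ⊢ p0
      [Ax] p0 ⊢ p0

Result: YES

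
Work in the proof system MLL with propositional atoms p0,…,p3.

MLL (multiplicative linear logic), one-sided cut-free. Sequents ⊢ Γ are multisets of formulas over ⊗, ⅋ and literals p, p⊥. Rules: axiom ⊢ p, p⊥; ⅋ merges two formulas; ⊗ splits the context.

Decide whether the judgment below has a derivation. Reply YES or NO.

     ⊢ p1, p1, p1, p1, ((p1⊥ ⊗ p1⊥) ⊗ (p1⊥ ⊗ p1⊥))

Derivation (root first):
[⊗]  ⊢ p1, p1, p1, p1, ((p1⊥ ⊗ p1⊥) ⊗ (p1⊥ ⊗ p1⊥))
  [⊗]  ⊢ p1, p1, (p1⊥ ⊗ p1⊥)
    [Ax]  ⊢ p1, p1⊥
    [Ax]  ⊢ p1, p1⊥
  [⊗]  ⊢ p1, p1, (p1⊥ ⊗ p1⊥)
    [Ax]  ⊢ p1, p1⊥
    [Ax]  ⊢ p1, p1⊥

Result: YES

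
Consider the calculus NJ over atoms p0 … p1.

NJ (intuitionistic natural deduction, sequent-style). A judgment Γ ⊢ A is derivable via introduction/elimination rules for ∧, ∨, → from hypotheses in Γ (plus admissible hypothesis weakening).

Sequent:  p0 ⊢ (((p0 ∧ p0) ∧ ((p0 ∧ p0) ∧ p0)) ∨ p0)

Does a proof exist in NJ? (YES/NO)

Derivation trace:
[∨I₁] p0 ⊢ (((p0 ∧ p0) ∧ ((p0 ∧ p0) ∧ p0)) ∨ p0)
  [∧I] p0 ⊢ ((p0 ∧ p0) ∧ ((p0 ∧ p0) ∧ p0))
    [∧I] p0 ⊢ (p0 ∧ p0)
      [Ax] p0 ⊢ p0
      [Ax] p0 ⊢ p0
    [∧I] p0 ⊢ ((p0 ∧ p0) ∧ p0)
      [∧I] p0 ⊢ (p0 ∧ p0)
        [Ax] p0 ⊢ p0
        [Ax] p0 ⊢ p0
      [Ax] p0 ⊢ p0

Result: YES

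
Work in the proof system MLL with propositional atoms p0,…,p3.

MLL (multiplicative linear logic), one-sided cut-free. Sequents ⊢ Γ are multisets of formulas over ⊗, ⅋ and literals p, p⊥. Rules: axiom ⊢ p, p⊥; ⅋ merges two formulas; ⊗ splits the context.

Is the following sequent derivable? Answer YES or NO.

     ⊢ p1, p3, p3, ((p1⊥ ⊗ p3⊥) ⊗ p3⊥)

Derivation (root first):
[⊗]  ⊢ p1, p3, p3, ((p1⊥ ⊗ p3⊥) ⊗ p3⊥)
  [⊗]  ⊢ p1, p3, (p1⊥ ⊗ p3⊥)
    [Ax]  ⊢ p1, p1⊥
    [Ax]  ⊢ p3, p3⊥
  [Ax]  ⊢ p3, p3⊥

Result: YES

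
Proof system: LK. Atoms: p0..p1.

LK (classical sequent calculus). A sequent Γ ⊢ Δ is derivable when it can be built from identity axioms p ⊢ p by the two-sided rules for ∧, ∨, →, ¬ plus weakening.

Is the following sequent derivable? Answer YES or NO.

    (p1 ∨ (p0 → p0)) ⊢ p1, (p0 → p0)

Derivation trace:
[→R] (p1 ∨ (p0 → p0)) ⊢ p1, (p0 → p0)
  [∨L] p0, (p1 ∨ (p0 → p0)) ⊢ p1, p0
    [Ax] p1 ⊢ p1
    [→L] p0, (p0 → p0) ⊢ p0
      [Ax] p0 ⊢ p0
      [WL] p0, p0 ⊢ p0
        [Ax] p0 ⊢ p0

Result: YES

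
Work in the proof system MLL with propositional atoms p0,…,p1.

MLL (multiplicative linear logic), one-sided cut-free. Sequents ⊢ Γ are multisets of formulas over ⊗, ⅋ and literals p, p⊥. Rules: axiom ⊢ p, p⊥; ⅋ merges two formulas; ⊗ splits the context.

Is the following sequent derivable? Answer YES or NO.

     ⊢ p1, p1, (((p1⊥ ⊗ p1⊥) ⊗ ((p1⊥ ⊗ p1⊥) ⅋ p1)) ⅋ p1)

Derivation (root first):
[⅋]  ⊢ p1, p1, (((p1⊥ ⊗ p1⊥) ⊗ ((p1⊥ ⊗ p1⊥) ⅋ p1)) ⅋ p1)
  [⊗]  ⊢ p1, p1, p1, ((p1⊥ ⊗ p1⊥) ⊗ ((p1⊥ ⊗ p1⊥) ⅋ p1))
    [⊗]  ⊢ p1, p1, (p1⊥ ⊗ p1⊥)
      [Ax]  ⊢ p1, p1⊥
      [Ax]  ⊢ p1, p1⊥
    [⅋]  ⊢ p1, ((p1⊥ ⊗ p1⊥) ⅋ p1)
      [⊗]  ⊢ p1, p1, (p1⊥ ⊗ p1⊥)
        [Ax]  ⊢ p1, p1⊥
        [Ax]  ⊢ p1, p1⊥

Result: YES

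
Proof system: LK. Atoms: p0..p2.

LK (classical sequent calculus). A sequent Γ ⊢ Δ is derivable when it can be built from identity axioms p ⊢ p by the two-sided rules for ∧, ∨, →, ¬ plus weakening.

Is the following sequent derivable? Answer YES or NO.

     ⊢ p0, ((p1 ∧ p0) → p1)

Proof tree:
[→R]  ⊢ p0, ((p1 ∧ p0) → p1)
  [WR] (p1 ∧ p0) ⊢ p0, p1
    [∧L] (p1 ∧ p0) ⊢ p0
      [WL] p0, p1 ⊢ p0
        [Ax] p0 ⊢ p0

Result: YES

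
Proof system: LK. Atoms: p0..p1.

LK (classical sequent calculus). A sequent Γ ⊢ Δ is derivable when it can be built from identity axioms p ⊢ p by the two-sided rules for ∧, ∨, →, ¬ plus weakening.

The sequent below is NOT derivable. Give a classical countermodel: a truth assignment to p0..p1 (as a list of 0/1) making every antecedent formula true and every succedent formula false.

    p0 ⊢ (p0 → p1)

Truth-table refutation:
  v=00: Γ:[p0=F] Δ:[(p0 → p1)=T] refutes=False
  v=01: Γ:[p0=F] Δ:[(p0 → p1)=T] refutes=False
  v=10: Γ:[p0=T] Δ:[(p0 → p1)=F] refutes=True  ← countermodel

Result: [1, 0]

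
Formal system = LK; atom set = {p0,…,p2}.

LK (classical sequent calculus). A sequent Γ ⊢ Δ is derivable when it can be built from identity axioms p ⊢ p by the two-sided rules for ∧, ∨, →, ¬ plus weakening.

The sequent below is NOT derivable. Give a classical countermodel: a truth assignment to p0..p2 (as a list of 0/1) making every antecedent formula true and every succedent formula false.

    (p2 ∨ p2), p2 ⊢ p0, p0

Truth-table refutation:
  v=000: Γ:[(p2 ∨ p2)=F, p2=F] Δ:[p0=F, p0=F] refutes=False
  v=001: Γ:[(p2 ∨ p2)=T, p2=T] Δ:[p0=F, p0=F] refutes=True  ← countermodel

Result: [0, 0, 1]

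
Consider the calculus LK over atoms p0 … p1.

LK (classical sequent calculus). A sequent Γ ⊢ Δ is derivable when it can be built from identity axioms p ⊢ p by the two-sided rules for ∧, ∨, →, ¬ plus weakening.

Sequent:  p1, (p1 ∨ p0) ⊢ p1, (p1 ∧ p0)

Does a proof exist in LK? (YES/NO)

Derivation trace:
[∧R] p1, (p1 ∨ p0) ⊢ p1, (p1 ∧ p0)
  [Ax] p1 ⊢ p1
  [∨L] (p1 ∨ p0) ⊢ p1, p0
    [Ax] p1 ⊢ p1
    [Ax] p0 ⊢ p0

Result: YES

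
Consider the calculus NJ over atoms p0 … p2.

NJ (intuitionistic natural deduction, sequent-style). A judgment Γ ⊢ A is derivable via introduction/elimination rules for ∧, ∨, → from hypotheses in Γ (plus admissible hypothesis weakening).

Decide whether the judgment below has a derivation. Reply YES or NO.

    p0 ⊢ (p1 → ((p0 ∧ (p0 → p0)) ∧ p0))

Proof tree:
[→I] p0 ⊢ (p1 → ((p0 ∧ (p0 → p0)) ∧ p0))
  [∧I] p1, p0 ⊢ ((p0 ∧ (p0 → p0)) ∧ p0)
    [∧I] p1, p0 ⊢ (p0 ∧ (p0 → p0))
      [Wk] p0, p1 ⊢ p0
        [Ax] p0 ⊢ p0
      [→I]  ⊢ (p0 → p0)
        [Ax] p0 ⊢ p0
    [Ax] p0 ⊢ p0

Result: YES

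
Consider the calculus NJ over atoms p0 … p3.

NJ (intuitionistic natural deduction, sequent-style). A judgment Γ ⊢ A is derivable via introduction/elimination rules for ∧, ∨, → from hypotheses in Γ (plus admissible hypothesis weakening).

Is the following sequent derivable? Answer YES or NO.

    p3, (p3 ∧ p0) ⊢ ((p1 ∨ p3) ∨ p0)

Derivation (root first):
[∨I₁] p3, (p3 ∧ p0) ⊢ ((p1 ∨ p3) ∨ p0)
  [Wk] p3, (p3 ∧ p0) ⊢ (p1 ∨ p3)
    [∨I₂] p3 ⊢ (p1 ∨ p3)
      [Ax] p3 ⊢ p3

Result: YES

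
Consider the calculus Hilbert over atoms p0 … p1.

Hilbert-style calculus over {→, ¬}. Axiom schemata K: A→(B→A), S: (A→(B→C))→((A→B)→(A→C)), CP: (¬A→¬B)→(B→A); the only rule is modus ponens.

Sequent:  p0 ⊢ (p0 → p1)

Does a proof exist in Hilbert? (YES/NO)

Truth-table refutation:
  v=00: Γ:[p0=F] Δ:[(p0 → p1)=T] refutes=False
  v=01: Γ:[p0=F] Δ:[(p0 → p1)=T] refutes=False
  v=10: Γ:[p0=T] Δ:[(p0 → p1)=F] refutes=True  ← countermodel

Result: NO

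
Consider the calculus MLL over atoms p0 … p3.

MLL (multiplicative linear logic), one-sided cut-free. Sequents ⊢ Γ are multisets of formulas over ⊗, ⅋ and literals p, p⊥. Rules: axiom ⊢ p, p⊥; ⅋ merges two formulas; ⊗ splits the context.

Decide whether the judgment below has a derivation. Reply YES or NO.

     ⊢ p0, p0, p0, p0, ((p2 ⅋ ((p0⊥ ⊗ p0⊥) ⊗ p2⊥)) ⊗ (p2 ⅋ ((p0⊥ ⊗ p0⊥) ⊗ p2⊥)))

Proof tree:
[⊗]  ⊢ p0, p0, p0, p0, ((p2 ⅋ ((p0⊥ ⊗ p0⊥) ⊗ p2⊥)) ⊗ (p2 ⅋ ((p0⊥ ⊗ p0⊥) ⊗ p2⊥)))
  [⅋]  ⊢ p0, p0, (p2 ⅋ ((p0⊥ ⊗ p0⊥) ⊗ p2⊥))
    [⊗]  ⊢ p0, p0, p2, ((p0⊥ ⊗ p0⊥) ⊗ p2⊥)
      [⊗]  ⊢ p0, p0, (p0⊥ ⊗ p0⊥)
        [Ax]  ⊢ p0, p0⊥
        [Ax]  ⊢ p0, p0⊥
      [Ax]  ⊢ p2, p2⊥
  [⅋]  ⊢ p0, p0, (p2 ⅋ ((p0⊥ ⊗ p0⊥) ⊗ p2⊥))
    [⊗]  ⊢ p0, p0, p2, ((p0⊥ ⊗ p0⊥) ⊗ p2⊥)
      [⊗]  ⊢ p0, p0, (p0⊥ ⊗ p0⊥)
        [Ax]  ⊢ p0, p0⊥
        [Ax]  ⊢ p0, p0⊥
      [Ax]  ⊢ p2, p2⊥

Result: YES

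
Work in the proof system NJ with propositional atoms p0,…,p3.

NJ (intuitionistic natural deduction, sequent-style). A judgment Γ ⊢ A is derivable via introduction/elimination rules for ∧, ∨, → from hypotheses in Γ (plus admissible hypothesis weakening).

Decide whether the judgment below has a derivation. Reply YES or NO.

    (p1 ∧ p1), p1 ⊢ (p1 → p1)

Proof tree:
[→I] (p1 ∧ p1), p1 ⊢ (p1 → p1)
  [Wk] p1, (p1 ∧ p1), p1 ⊢ p1
    [Wk] p1, (p1 ∧ p1) ⊢ p1
      [Ax] p1 ⊢ p1

Result: YES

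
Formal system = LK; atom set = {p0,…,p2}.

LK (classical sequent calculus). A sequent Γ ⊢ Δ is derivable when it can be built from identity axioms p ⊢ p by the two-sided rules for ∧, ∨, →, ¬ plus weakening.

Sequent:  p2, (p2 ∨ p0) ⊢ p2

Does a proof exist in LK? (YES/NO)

Derivation (root first):
[∨L] p2, (p2 ∨ p0) ⊢ p2
  [Ax] p2 ⊢ p2
  [WL] p2, p0 ⊢ p2
    [Ax] p2 ⊢ p2

Result: YES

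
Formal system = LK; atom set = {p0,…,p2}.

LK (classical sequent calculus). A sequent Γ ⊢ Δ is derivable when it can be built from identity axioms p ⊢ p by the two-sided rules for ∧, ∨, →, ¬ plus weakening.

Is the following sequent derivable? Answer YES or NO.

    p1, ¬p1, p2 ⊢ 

Proof tree:
[WL] p1, ¬p1, p2 ⊢ 
  [¬L] p1, ¬p1 ⊢ 
    [Ax] p1 ⊢ p1

Result: YES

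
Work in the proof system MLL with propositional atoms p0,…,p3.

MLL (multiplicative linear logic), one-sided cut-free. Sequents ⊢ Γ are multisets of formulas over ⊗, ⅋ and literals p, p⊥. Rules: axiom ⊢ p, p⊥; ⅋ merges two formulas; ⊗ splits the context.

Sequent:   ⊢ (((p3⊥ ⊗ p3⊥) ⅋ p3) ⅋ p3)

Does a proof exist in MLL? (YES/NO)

Proof tree:
[⅋]  ⊢ (((p3⊥ ⊗ p3⊥) ⅋ p3) ⅋ p3)
  [⅋]  ⊢ p3, ((p3⊥ ⊗ p3⊥) ⅋ p3)
    [⊗]  ⊢ p3, p3, (p3⊥ ⊗ p3⊥)
      [Ax]  ⊢ p3, p3⊥
      [Ax]  ⊢ p3, p3⊥

Result: YES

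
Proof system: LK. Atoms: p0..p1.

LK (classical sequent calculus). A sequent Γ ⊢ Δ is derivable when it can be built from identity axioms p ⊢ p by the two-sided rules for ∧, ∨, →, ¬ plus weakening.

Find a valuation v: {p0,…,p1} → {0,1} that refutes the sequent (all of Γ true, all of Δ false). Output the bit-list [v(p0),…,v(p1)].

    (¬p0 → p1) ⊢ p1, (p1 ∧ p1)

Truth-table refutation:
  v=00: Γ:[(¬p0 → p1)=F] Δ:[p1=F, (p1 ∧ p1)=F] refutes=False
  v=01: Γ:[(¬p0 → p1)=T] Δ:[p1=T, (p1 ∧ p1)=T] refutes=False
  v=10: Γ:[(¬p0 → p1)=T] Δ:[p1=F, (p1 ∧ p1)=F] refutes=True  ← countermodel

Result: [1, 0]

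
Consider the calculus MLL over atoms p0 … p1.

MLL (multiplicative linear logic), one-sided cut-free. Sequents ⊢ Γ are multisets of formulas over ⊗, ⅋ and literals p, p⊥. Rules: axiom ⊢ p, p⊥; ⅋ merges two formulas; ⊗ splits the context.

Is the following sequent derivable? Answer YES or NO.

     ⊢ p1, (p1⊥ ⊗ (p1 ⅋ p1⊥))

Proof tree:
[⊗]  ⊢ p1, (p1⊥ ⊗ (p1 ⅋ p1⊥))
  [Ax]  ⊢ p1, p1⊥
  [⅋]  ⊢ (p1 ⅋ p1⊥)
    [Ax]  ⊢ p1, p1⊥

Result: YES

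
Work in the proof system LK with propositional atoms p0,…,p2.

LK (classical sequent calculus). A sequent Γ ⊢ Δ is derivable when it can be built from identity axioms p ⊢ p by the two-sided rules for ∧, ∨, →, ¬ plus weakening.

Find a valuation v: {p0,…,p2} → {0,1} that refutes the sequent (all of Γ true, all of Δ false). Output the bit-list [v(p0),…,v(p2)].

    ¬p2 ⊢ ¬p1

Search for a countermodel by truth-table:
  v=000: Γ:[¬p2=T] Δ:[¬p1=T] refutes=False
  v=001: Γ:[¬p2=F] Δ:[¬p1=T] refutes=False
  v=010: Γ:[¬p2=T] Δ:[¬p1=F] refutes=True  ← countermodel

Result: [0, 1, 0]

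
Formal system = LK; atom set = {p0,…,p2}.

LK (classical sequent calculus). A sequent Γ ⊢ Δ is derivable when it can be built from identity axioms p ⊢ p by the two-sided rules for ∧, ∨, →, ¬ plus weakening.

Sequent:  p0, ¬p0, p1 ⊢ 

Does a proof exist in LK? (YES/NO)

Proof tree:
[WL] p0, ¬p0, p1 ⊢ 
  [¬L] p0, ¬p0 ⊢ 
    [Ax] p0 ⊢ p0

Result: YES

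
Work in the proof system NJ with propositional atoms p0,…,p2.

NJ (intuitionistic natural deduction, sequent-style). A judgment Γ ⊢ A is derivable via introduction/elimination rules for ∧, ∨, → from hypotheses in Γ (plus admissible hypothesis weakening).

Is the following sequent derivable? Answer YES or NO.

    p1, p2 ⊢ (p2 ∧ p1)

Derivation trace:
[∧I] p1, p2 ⊢ (p2 ∧ p1)
  [Ax] p2 ⊢ p2
  [Wk] p1, p2 ⊢ p1
    [Ax] p1 ⊢ p1

Result: YES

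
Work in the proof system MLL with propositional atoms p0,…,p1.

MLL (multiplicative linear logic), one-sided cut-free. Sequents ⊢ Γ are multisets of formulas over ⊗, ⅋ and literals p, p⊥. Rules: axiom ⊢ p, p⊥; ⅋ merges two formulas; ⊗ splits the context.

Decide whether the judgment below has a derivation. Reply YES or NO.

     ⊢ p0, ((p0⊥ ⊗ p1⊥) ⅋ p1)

Derivation (root first):
[⅋]  ⊢ p0, ((p0⊥ ⊗ p1⊥) ⅋ p1)
  [⊗]  ⊢ p0, p1, (p0⊥ ⊗ p1⊥)
    [Ax]  ⊢ p0, p0⊥
    [Ax]  ⊢ p1, p1⊥

Result: YES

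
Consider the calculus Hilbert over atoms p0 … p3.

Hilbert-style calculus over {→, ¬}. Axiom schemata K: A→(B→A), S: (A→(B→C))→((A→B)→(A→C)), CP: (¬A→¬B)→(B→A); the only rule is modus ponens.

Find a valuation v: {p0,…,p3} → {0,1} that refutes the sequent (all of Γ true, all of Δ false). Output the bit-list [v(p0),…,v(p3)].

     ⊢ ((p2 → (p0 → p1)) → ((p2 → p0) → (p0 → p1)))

Search for a countermodel by truth-table:
  v=0000: Γ:[] Δ:[((p2 → (p0 → p1)) → ((p2 → p0) → (p0 → p1)))=T] refutes=False
  v=0001: Γ:[] Δ:[((p2 → (p0 → p1)) → ((p2 → p0) → (p0 → p1)))=T] refutes=False
  v=0010: Γ:[] Δ:[((p2 → (p0 → p1)) → ((p2 → p0) → (p0 → p1)))=T] refutes=False
  v=0011: Γ:[] Δ:[((p2 → (p0 → p1)) → ((p2 → p0) → (p0 → p1)))=T] refutes=False
  v=0100: Γ:[] Δ:[((p2 → (p0 → p1)) → ((p2 → p0) → (p0 → p1)))=T] refutes=False
  v=0101: Γ:[] Δ:[((p2 → (p0 → p1)) → ((p2 → p0) → (p0 → p1)))=T] refutes=False
  v=0110: Γ:[] Δ:[((p2 → (p0 → p1)) → ((p2 → p0) → (p0 → p1)))=T] refutes=False
  v=0111: Γ:[] Δ:[((p2 → (p0 → p1)) → ((p2 → p0) → (p0 → p1)))=T] refutes=False
  v=1000: Γ:[] Δ:[((p2 → (p0 → p1)) → ((p2 → p0) → (p0 → p1)))=F] refutes=True  ← countermodel

Result: [1, 0, 0, 0]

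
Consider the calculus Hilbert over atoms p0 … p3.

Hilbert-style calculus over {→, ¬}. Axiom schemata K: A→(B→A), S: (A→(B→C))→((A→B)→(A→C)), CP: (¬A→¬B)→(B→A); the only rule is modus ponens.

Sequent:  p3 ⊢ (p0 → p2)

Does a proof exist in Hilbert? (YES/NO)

Enumerate valuations to refute Γ ⊢ Δ:
  v=0000: Γ:[p3=F] Δ:[(p0 → p2)=T] refutes=False
  v=0001: Γ:[p3=T] Δ:[(p0 → p2)=T] refutes=False
  v=0010: Γ:[p3=F] Δ:[(p0 → p2)=T] refutes=False
  v=0011: Γ:[p3=T] Δ:[(p0 → p2)=T] refutes=False
  v=0100: Γ:[p3=F] Δ:[(p0 → p2)=T] refutes=False
  v=0101: Γ:[p3=T] Δ:[(p0 → p2)=T] refutes=False
  v=0110: Γ:[p3=F] Δ:[(p0 → p2)=T] refutes=False
  v=0111: Γ:[p3=T] Δ:[(p0 → p2)=T] refutes=False
  v=1000: Γ:[p3=F] Δ:[(p0 → p2)=F] refutes=False
  v=1001: Γ:[p3=T] Δ:[(p0 → p2)=F] refutes=True  ← countermodel

Result: NO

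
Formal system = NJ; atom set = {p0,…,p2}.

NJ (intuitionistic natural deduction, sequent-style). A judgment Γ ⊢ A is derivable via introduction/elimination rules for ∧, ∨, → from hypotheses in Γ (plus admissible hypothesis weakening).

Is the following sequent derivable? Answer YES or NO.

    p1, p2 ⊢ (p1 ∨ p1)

Derivation trace:
[∨I₂] p1, p2 ⊢ (p1 ∨ p1)
  [Wk] p1, p2 ⊢ p1
    [Ax] p1 ⊢ p1

Result: YES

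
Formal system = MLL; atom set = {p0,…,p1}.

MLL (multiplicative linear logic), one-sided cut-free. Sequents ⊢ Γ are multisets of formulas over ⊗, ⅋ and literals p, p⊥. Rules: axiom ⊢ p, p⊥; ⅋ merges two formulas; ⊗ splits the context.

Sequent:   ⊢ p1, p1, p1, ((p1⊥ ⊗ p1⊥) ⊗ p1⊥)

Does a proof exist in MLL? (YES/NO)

Proof tree:
[⊗]  ⊢ p1, p1, p1, ((p1⊥ ⊗ p1⊥) ⊗ p1⊥)
  [⊗]  ⊢ p1, p1, (p1⊥ ⊗ p1⊥)
    [Ax]  ⊢ p1, p1⊥
    [Ax]  ⊢ p1, p1⊥
  [Ax]  ⊢ p1, p1⊥

Result: YES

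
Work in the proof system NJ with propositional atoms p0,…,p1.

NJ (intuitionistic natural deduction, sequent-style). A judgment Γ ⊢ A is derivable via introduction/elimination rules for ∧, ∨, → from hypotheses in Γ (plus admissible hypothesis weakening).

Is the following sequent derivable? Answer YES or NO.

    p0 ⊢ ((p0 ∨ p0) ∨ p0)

Derivation trace:
[∨I₁] p0 ⊢ ((p0 ∨ p0) ∨ p0)
  [∨I₁] p0 ⊢ (p0 ∨ p0)
    [Ax] p0 ⊢ p0

Result: YES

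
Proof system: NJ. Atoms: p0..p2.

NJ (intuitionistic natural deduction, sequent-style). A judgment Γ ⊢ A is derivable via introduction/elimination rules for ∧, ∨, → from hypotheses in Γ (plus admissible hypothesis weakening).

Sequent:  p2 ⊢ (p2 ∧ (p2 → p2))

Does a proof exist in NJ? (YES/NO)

Proof tree:
[∧I] p2 ⊢ (p2 ∧ (p2 → p2))
  [Ax] p2 ⊢ p2
  [→I]  ⊢ (p2 → p2)
    [Ax] p2 ⊢ p2

Result: YES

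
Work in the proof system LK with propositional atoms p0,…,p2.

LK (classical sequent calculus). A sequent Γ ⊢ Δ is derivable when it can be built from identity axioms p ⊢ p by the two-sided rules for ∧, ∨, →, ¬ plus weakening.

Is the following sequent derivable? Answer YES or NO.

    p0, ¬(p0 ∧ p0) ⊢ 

Derivation trace:
[¬L] p0, ¬(p0 ∧ p0) ⊢ 
  [∧R] p0 ⊢ (p0 ∧ p0)
    [Ax] p0 ⊢ p0
    [Ax] p0 ⊢ p0

Result: YES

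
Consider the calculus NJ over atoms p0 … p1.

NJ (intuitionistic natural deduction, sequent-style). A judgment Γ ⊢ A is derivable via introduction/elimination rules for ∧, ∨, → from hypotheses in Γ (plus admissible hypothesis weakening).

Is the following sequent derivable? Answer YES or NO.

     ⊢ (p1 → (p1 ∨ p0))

Derivation (root first):
[→I]  ⊢ (p1 → (p1 ∨ p0))
  [∨I₁] p1 ⊢ (p1 ∨ p0)
    [Ax] p1 ⊢ p1

Result: YES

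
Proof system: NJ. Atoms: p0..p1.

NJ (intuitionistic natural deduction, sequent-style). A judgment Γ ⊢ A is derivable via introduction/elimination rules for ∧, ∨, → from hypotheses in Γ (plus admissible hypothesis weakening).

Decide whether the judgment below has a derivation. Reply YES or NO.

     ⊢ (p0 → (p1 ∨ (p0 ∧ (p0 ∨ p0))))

Derivation (root first):
[→I]  ⊢ (p0 → (p1 ∨ (p0 ∧ (p0 ∨ p0))))
  [∨I₂] p0 ⊢ (p1 ∨ (p0 ∧ (p0 ∨ p0)))
    [∧I] p0 ⊢ (p0 ∧ (p0 ∨ p0))
      [Ax] p0 ⊢ p0
      [∨I₁] p0 ⊢ (p0 ∨ p0)
        [Ax] p0 ⊢ p0

Result: YES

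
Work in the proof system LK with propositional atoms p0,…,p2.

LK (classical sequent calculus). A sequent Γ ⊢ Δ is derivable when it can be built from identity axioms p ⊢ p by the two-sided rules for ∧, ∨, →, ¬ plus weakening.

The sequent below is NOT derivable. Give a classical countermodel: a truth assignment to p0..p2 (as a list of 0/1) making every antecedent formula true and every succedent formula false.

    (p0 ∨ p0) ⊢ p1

Truth-table refutation:
  v=000: Γ:[(p0 ∨ p0)=F] Δ:[p1=F] refutes=False
  v=001: Γ:[(p0 ∨ p0)=F] Δ:[p1=F] refutes=False
  v=010: Γ:[(p0 ∨ p0)=F] Δ:[p1=T] refutes=False
  v=011: Γ:[(p0 ∨ p0)=F] Δ:[p1=T] refutes=False
  v=100: Γ:[(p0 ∨ p0)=T] Δ:[p1=F] refutes=True  ← countermodel

Result: [1, 0, 0]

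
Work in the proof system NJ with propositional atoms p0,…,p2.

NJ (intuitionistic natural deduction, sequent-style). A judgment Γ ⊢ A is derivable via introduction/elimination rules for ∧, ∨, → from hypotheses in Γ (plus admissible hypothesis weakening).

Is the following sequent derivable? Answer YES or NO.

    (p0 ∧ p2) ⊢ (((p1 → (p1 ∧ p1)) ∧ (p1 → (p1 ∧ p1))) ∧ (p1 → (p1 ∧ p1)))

Derivation trace:
[∧I] (p0 ∧ p2) ⊢ (((p1 → (p1 ∧ p1)) ∧ (p1 → (p1 ∧ p1))) ∧ (p1 → (p1 ∧ p1)))
  [∧I]  ⊢ ((p1 → (p1 ∧ p1)) ∧ (p1 → (p1 ∧ p1)))
    [→I]  ⊢ (p1 → (p1 ∧ p1))
      [∧I] p1 ⊢ (p1 ∧ p1)
        [Ax] p1 ⊢ p1
        [Ax] p1 ⊢ p1
    [→I]  ⊢ (p1 → (p1 ∧ p1))
      [∧I] p1 ⊢ (p1 ∧ p1)
        [Ax] p1 ⊢ p1
        [Ax] p1 ⊢ p1
  [Wk] (p0 ∧ p2) ⊢ (p1 → (p1 ∧ p1))
    [→I]  ⊢ (p1 → (p1 ∧ p1))
      [∧I] p1 ⊢ (p1 ∧ p1)
        [Ax] p1 ⊢ p1
        [Ax] p1 ⊢ p1

Result: YES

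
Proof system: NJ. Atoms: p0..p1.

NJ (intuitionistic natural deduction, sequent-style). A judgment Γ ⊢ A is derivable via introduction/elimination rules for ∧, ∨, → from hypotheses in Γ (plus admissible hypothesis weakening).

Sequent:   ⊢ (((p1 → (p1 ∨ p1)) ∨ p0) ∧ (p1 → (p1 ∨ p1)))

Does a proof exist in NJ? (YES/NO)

Proof tree:
[∧I]  ⊢ (((p1 → (p1 ∨ p1)) ∨ p0) ∧ (p1 → (p1 ∨ p1)))
  [∨I₁]  ⊢ ((p1 → (p1 ∨ p1)) ∨ p0)
    [→I]  ⊢ (p1 → (p1 ∨ p1))
      [∨I₂] p1 ⊢ (p1 ∨ p1)
        [Ax] p1 ⊢ p1
  [→I]  ⊢ (p1 → (p1 ∨ p1))
    [∨I₂] p1 ⊢ (p1 ∨ p1)
      [Ax] p1 ⊢ p1

Result: YES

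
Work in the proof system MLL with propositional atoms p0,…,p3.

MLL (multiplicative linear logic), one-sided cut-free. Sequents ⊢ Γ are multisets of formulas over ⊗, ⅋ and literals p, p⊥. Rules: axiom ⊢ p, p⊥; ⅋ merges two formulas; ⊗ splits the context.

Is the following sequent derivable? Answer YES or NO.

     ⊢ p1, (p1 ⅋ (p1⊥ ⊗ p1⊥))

Derivation (root first):
[⅋]  ⊢ p1, (p1 ⅋ (p1⊥ ⊗ p1⊥))
  [⊗]  ⊢ p1, p1, (p1⊥ ⊗ p1⊥)
    [Ax]  ⊢ p1, p1⊥
    [Ax]  ⊢ p1, p1⊥

Result: YES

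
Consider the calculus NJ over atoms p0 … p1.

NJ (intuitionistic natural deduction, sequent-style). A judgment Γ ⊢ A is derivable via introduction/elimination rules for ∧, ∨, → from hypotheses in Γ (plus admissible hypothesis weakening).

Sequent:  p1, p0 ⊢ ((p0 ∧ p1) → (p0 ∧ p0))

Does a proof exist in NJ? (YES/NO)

Derivation (root first):
[→I] p1, p0 ⊢ ((p0 ∧ p1) → (p0 ∧ p0))
  [Wk] p1, p0, (p0 ∧ p1) ⊢ (p0 ∧ p0)
    [∧I] p1, p0 ⊢ (p0 ∧ p0)
      [Wk] p0, p1 ⊢ p0
        [Ax] p0 ⊢ p0
      [Ax] p0 ⊢ p0

Result: YES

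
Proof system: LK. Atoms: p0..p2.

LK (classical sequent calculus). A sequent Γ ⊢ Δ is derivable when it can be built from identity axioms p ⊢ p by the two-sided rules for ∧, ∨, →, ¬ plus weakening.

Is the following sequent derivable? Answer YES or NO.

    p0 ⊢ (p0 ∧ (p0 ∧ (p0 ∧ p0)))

Derivation (root first):
[∧R] p0 ⊢ (p0 ∧ (p0 ∧ (p0 ∧ p0)))
  [Ax] p0 ⊢ p0
  [∧R] p0 ⊢ (p0 ∧ (p0 ∧ p0))
    [Ax] p0 ⊢ p0
    [∧R] p0 ⊢ (p0 ∧ p0)
      [Ax] p0 ⊢ p0
      [Ax] p0 ⊢ p0

Result: YES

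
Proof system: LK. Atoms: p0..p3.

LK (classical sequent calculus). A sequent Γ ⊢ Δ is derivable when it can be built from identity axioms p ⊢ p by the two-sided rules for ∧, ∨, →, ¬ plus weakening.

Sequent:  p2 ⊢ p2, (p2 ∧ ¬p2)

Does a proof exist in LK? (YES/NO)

Derivation trace:
[∧R] p2 ⊢ p2, (p2 ∧ ¬p2)
  [Ax] p2 ⊢ p2
  [¬R]  ⊢ p2, ¬p2
    [Ax] p2 ⊢ p2

Result: YES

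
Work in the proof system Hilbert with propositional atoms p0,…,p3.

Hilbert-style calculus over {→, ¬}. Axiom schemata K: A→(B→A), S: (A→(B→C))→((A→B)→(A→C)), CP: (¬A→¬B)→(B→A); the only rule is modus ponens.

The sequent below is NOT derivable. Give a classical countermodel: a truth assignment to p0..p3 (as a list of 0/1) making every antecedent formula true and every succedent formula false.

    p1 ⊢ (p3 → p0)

Search for a countermodel by truth-table:
  v=0000: Γ:[p1=F] Δ:[(p3 → p0)=T] refutes=False
  v=0001: Γ:[p1=F] Δ:[(p3 → p0)=F] refutes=False
  v=0010: Γ:[p1=F] Δ:[(p3 → p0)=T] refutes=False
  v=0011: Γ:[p1=F] Δ:[(p3 → p0)=F] refutes=False
  v=0100: Γ:[p1=T] Δ:[(p3 → p0)=T] refutes=False
  v=0101: Γ:[p1=T] Δ:[(p3 → p0)=F] refutes=True  ← countermodel

Result: [0, 1, 0, 1]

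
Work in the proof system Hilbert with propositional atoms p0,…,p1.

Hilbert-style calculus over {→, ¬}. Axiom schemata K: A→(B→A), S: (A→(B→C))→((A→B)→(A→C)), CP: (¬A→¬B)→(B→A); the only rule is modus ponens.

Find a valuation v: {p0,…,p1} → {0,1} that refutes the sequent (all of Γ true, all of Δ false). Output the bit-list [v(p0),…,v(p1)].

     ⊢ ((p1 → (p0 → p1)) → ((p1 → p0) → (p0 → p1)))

Truth-table refutation:
  v=00: Γ:[] Δ:[((p1 → (p0 → p1)) → ((p1 → p0) → (p0 → p1)))=T] refutes=False
  v=01: Γ:[] Δ:[((p1 → (p0 → p1)) → ((p1 → p0) → (p0 → p1)))=T] refutes=False
  v=10: Γ:[] Δ:[((p1 → (p0 → p1)) → ((p1 → p0) → (p0 → p1)))=F] refutes=True  ← countermodel

Result: [1, 0]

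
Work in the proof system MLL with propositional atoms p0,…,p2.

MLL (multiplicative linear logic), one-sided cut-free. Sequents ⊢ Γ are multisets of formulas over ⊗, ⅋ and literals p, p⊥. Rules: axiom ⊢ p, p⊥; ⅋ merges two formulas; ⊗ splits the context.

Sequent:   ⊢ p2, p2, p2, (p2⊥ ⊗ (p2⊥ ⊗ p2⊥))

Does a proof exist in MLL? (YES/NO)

Proof tree:
[⊗]  ⊢ p2, p2, p2, (p2⊥ ⊗ (p2⊥ ⊗ p2⊥))
  [Ax]  ⊢ p2, p2⊥
  [⊗]  ⊢ p2, p2, (p2⊥ ⊗ p2⊥)
    [Ax]  ⊢ p2, p2⊥
    [Ax]  ⊢ p2, p2⊥

Result: YES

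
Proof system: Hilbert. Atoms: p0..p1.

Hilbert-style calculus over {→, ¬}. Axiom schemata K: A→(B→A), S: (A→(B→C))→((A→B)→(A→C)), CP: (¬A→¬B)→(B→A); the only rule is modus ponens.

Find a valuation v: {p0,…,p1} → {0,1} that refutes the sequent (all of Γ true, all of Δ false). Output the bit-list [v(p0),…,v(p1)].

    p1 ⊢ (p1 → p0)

Search for a countermodel by truth-table:
  v=00: Γ:[p1=F] Δ:[(p1 → p0)=T] refutes=False
  v=01: Γ:[p1=T] Δ:[(p1 → p0)=F] refutes=True  ← countermodel

Result: [0, 1]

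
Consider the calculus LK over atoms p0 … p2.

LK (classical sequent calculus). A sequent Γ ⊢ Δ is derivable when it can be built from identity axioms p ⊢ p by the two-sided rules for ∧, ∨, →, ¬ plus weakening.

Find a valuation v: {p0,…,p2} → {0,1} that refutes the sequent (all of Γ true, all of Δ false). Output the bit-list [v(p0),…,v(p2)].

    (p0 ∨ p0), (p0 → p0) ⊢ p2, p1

Enumerate valuations to refute Γ ⊢ Δ:
  v=000: Γ:[(p0 ∨ p0)=F, (p0 → p0)=T] Δ:[p2=F, p1=F] refutes=False
  v=001: Γ:[(p0 ∨ p0)=F, (p0 → p0)=T] Δ:[p2=T, p1=F] refutes=False
  v=010: Γ:[(p0 ∨ p0)=F, (p0 → p0)=T] Δ:[p2=F, p1=T] refutes=False
  v=011: Γ:[(p0 ∨ p0)=F, (p0 → p0)=T] Δ:[p2=T, p1=T] refutes=False
  v=100: Γ:[(p0 ∨ p0)=T, (p0 → p0)=T] Δ:[p2=F, p1=F] refutes=True  ← countermodel

Result: [1, 0, 0]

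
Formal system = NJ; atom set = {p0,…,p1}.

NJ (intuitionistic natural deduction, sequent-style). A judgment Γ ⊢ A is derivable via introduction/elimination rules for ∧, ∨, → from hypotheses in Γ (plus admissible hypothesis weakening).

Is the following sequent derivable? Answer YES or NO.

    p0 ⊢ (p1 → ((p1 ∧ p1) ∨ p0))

Derivation trace:
[Wk] p0 ⊢ (p1 → ((p1 ∧ p1) ∨ p0))
  [→I]  ⊢ (p1 → ((p1 ∧ p1) ∨ p0))
    [∨I₁] p1 ⊢ ((p1 ∧ p1) ∨ p0)
      [∧I] p1 ⊢ (p1 ∧ p1)
        [Ax] p1 ⊢ p1
        [Ax] p1 ⊢ p1

Result: YES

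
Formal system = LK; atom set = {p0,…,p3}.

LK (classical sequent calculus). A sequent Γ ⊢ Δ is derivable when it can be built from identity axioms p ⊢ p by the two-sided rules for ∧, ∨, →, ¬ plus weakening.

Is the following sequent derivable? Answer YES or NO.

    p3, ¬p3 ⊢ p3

Derivation (root first):
[¬L] p3, ¬p3 ⊢ p3
  [WR] p3 ⊢ p3, p3
    [Ax] p3 ⊢ p3

Result: YES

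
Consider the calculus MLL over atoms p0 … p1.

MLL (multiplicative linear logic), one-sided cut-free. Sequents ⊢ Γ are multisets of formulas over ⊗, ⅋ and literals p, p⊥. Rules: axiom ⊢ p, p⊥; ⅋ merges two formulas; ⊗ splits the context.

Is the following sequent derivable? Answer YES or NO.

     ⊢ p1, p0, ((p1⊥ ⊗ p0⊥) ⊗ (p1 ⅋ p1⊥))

Proof tree:
[⊗]  ⊢ p1, p0, ((p1⊥ ⊗ p0⊥) ⊗ (p1 ⅋ p1⊥))
  [⊗]  ⊢ p1, p0, (p1⊥ ⊗ p0⊥)
    [Ax]  ⊢ p1, p1⊥
    [Ax]  ⊢ p0, p0⊥
  [⅋]  ⊢ (p1 ⅋ p1⊥)
    [Ax]  ⊢ p1, p1⊥

Result: YES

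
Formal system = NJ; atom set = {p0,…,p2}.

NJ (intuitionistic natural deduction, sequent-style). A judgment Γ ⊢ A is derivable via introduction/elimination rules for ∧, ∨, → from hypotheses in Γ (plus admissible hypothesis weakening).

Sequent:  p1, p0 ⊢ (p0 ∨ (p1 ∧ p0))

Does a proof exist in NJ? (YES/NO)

Proof tree:
[∨I₂] p1, p0 ⊢ (p0 ∨ (p1 ∧ p0))
  [∧I] p1, p0 ⊢ (p1 ∧ p0)
    [Ax] p1 ⊢ p1
    [Ax] p0 ⊢ p0

Result: YES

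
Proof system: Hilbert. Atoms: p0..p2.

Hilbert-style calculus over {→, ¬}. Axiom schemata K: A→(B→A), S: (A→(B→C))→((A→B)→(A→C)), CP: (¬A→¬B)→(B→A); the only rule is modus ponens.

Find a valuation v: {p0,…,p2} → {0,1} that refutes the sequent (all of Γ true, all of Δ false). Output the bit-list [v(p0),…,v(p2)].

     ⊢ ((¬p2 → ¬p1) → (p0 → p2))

Truth-table refutation:
  v=000: Γ:[] Δ:[((¬p2 → ¬p1) → (p0 → p2))=T] refutes=False
  v=001: Γ:[] Δ:[((¬p2 → ¬p1) → (p0 → p2))=T] refutes=False
  v=010: Γ:[] Δ:[((¬p2 → ¬p1) → (p0 → p2))=T] refutes=False
  v=011: Γ:[] Δ:[((¬p2 → ¬p1) → (p0 → p2))=T] refutes=False
  v=100: Γ:[] Δ:[((¬p2 → ¬p1) → (p0 → p2))=F] refutes=True  ← countermodel

Result: [1, 0, 0]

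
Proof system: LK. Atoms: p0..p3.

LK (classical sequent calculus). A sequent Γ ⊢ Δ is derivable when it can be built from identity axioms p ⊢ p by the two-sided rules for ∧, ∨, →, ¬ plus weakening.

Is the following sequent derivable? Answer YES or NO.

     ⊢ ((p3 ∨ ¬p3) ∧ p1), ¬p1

Proof tree:
[¬R]  ⊢ ((p3 ∨ ¬p3) ∧ p1), ¬p1
  [∧R] p1 ⊢ ((p3 ∨ ¬p3) ∧ p1)
    [∨R]  ⊢ (p3 ∨ ¬p3)
      [¬R]  ⊢ p3, ¬p3
        [Ax] p3 ⊢ p3
    [Ax] p1 ⊢ p1

Result: YES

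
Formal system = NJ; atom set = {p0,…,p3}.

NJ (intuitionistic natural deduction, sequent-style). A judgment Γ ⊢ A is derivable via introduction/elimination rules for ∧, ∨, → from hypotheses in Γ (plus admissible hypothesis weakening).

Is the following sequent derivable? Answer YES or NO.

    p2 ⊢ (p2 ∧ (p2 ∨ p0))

Derivation (root first):
[∧I] p2 ⊢ (p2 ∧ (p2 ∨ p0))
  [Ax] p2 ⊢ p2
  [∨I₁] p2 ⊢ (p2 ∨ p0)
    [Ax] p2 ⊢ p2

Result: YES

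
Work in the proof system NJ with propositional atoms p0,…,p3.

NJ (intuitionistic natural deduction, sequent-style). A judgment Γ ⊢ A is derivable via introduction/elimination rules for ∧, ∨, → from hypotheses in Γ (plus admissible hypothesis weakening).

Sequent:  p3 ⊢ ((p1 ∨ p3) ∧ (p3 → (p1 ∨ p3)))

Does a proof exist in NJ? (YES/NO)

Derivation (root first):
[∧I] p3 ⊢ ((p1 ∨ p3) ∧ (p3 → (p1 ∨ p3)))
  [∨I₂] p3 ⊢ (p1 ∨ p3)
    [Ax] p3 ⊢ p3
  [→I]  ⊢ (p3 → (p1 ∨ p3))
    [∨I₂] p3 ⊢ (p1 ∨ p3)
      [Ax] p3 ⊢ p3

Result: YES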